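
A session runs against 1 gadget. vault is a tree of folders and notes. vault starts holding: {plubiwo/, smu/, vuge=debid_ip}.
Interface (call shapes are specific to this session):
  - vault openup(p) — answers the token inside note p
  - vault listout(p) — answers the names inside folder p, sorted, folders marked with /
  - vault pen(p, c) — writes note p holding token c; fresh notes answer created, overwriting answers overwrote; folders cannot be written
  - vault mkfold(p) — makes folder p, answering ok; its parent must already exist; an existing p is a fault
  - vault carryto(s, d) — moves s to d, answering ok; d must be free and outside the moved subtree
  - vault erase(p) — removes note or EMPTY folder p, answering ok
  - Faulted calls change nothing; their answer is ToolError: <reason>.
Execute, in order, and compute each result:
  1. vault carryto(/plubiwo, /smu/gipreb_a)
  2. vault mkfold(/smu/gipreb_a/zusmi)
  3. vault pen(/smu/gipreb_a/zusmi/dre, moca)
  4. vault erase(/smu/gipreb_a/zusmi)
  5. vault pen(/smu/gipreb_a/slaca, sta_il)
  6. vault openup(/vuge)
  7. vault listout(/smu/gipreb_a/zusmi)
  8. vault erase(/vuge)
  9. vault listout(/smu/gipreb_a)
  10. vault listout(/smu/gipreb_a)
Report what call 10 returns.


% vault carryto s→/plubiwo d→/smu/gipreb_a
:: ok
% vault mkfold p→/smu/gipreb_a/zusmi
:: ok
% vault pen p→/smu/gipreb_a/zusmi/dre c→moca
:: created
% vault erase p→/smu/gipreb_a/zusmi
:: ToolError: not empty
% vault pen p→/smu/gipreb_a/slaca c→sta_il
:: created
% vault openup p→/vuge
:: debid_ip
% vault listout p→/smu/gipreb_a/zusmi
:: [dre]
% vault erase p→/vuge
:: ok
% vault listout p→/smu/gipreb_a
:: [slaca, zusmi/]
% vault listout p→/smu/gipreb_a
:: [slaca, zusmi/]

Answer: [slaca, zusmi/]


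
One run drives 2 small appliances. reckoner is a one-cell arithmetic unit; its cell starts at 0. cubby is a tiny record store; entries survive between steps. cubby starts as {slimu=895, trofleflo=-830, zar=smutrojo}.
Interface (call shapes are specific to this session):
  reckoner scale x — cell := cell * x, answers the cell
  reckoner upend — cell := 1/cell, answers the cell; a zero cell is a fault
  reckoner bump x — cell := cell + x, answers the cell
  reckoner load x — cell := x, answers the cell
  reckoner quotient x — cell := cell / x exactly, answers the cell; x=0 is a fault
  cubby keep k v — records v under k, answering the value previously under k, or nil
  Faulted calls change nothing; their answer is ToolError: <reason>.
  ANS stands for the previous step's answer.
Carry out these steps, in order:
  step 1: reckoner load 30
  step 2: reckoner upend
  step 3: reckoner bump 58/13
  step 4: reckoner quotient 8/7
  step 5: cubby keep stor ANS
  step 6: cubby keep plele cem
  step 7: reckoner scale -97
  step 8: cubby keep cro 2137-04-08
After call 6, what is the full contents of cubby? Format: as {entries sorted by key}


Answer: {plele=cem, slimu=895, stor=12271/3120, trofleflo=-830, zar=smutrojo}

Derivation:
==> reckoner load(x: 30)
<== 30
==> reckoner upend()
<== 1/30
==> reckoner bump(x: 58/13)
<== 1753/390
==> reckoner quotient(x: 8/7)
<== 12271/3120
==> cubby keep(k: stor, v: ANS)
<== nil
==> cubby keep(k: plele, v: cem)
<== nil
==> reckoner scale(x: -97)
<== -1190287/3120
==> cubby keep(k: cro, v: 2137-04-08)
<== nil


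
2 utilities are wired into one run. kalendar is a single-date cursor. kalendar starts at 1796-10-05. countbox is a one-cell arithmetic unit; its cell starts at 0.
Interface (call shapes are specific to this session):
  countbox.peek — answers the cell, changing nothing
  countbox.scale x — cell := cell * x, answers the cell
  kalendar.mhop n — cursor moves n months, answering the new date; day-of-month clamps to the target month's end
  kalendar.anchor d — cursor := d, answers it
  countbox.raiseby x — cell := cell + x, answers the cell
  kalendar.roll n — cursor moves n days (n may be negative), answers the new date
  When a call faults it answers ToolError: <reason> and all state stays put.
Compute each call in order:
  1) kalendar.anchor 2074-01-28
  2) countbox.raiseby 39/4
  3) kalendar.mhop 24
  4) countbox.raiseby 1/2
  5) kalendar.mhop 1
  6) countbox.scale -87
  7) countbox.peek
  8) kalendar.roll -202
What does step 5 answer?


I invoke kalendar.anchor(d: 2074-01-28), and observe 2074-01-28.
Next I call countbox.raiseby(x: 39/4), which returns 39/4.
I try kalendar.mhop(n: 24), and observe 2076-01-28.
Now I run countbox.raiseby(x: 1/2), giving 41/4.
Using kalendar.mhop(n: 1), → 2076-02-28.
I use countbox.scale(x: -87), giving -3567/4.
I invoke countbox.peek(), yielding -3567/4.
I invoke kalendar.roll(n: -202), yielding 2075-08-10.

Answer: 2076-02-28


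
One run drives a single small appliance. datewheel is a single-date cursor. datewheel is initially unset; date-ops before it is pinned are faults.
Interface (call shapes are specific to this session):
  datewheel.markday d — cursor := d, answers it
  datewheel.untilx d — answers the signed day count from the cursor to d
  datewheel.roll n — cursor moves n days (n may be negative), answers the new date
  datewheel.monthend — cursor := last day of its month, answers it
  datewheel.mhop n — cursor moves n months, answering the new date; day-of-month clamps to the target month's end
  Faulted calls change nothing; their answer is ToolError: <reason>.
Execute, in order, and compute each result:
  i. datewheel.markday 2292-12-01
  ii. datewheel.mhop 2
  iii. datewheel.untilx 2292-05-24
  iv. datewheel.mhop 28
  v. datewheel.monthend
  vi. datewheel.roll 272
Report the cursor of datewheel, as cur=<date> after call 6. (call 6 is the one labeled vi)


> datewheel.markday 2292-12-01
[out] 2292-12-01
> datewheel.mhop 2
[out] 2293-02-01
> datewheel.untilx 2292-05-24
[out] -253
> datewheel.mhop 28
[out] 2295-06-01
> datewheel.monthend
[out] 2295-06-30
> datewheel.roll 272
[out] 2296-03-28

Answer: cur=2296-03-28


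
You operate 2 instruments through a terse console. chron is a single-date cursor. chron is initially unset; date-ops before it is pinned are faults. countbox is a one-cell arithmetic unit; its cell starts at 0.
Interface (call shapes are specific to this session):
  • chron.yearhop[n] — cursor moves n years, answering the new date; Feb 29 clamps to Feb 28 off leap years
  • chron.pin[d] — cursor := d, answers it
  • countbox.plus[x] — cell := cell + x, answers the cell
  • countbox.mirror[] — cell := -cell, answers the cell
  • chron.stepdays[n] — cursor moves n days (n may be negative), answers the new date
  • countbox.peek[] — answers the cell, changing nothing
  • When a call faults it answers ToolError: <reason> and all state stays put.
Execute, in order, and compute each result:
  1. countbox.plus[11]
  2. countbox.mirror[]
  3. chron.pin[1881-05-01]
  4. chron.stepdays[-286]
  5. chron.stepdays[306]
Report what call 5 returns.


Answer: 1881-05-21

Derivation:
% plus x: 11
:: 11
% mirror
:: -11
% pin d: 1881-05-01
:: 1881-05-01
% stepdays n: -286
:: 1880-07-19
% stepdays n: 306
:: 1881-05-21


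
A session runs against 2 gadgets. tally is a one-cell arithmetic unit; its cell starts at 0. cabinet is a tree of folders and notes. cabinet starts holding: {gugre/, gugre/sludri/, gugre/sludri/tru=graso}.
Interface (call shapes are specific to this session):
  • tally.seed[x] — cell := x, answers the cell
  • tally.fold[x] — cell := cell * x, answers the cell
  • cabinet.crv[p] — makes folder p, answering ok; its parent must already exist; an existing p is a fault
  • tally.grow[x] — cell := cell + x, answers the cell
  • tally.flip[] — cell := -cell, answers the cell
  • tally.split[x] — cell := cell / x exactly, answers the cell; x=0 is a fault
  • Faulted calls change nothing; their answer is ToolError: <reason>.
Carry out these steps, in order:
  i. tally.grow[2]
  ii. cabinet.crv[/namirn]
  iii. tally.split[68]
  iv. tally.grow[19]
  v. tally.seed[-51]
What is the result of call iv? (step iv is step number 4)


Answer: 647/34

Derivation:
I invoke tally.grow passing x=2, → 2.
Then cabinet.crv passing p=/namirn: ok.
I try tally.split passing x=68, yielding 1/34.
I invoke tally.grow passing x=19, yielding 647/34.
I invoke tally.seed passing x=-51, giving -51.


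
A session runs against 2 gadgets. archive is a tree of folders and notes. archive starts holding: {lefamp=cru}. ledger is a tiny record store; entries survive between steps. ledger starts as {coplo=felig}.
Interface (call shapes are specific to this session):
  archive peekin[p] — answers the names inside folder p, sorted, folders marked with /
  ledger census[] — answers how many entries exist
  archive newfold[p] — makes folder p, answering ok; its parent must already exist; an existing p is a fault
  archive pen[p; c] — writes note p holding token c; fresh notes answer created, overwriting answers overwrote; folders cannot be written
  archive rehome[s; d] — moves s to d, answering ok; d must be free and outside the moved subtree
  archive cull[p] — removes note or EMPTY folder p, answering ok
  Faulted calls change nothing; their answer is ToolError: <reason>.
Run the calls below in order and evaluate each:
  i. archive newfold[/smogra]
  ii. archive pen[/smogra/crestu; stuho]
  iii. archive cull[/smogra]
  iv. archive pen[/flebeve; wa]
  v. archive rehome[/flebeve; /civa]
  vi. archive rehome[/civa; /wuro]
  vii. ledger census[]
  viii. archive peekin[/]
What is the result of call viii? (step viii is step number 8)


Using archive newfold with p: /smogra, yielding ok.
I call archive pen with p: /smogra/crestu, c: stuho, → created.
I invoke archive cull with p: /smogra, and observe ToolError: not empty.
Then archive pen with p: /flebeve, c: wa, — result: created.
Now I run archive rehome with s: /flebeve, d: /civa, — result: ok.
Then archive rehome with s: /civa, d: /wuro, giving ok.
Invoking ledger census, giving 1.
I invoke archive peekin with p: /, → [lefamp, smogra/, wuro].

Answer: [lefamp, smogra/, wuro]


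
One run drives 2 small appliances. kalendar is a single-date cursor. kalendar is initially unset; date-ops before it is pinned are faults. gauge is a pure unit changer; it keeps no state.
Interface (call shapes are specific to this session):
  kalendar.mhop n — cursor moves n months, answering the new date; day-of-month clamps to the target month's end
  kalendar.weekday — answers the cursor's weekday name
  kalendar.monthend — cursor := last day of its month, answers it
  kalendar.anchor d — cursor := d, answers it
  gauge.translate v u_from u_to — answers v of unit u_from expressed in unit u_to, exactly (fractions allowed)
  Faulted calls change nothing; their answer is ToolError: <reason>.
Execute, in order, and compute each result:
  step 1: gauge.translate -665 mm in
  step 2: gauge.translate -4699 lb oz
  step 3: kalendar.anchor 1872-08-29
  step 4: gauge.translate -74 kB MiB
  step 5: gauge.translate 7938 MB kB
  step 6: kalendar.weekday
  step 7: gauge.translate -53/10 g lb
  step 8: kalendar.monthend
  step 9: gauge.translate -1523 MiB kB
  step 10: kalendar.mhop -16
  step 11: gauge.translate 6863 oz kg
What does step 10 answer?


Answer: 1871-04-30

Derivation:
>> gauge.translate(v=-665, u_from=mm, u_to=in)
<< -3325/127
>> gauge.translate(v=-4699, u_from=lb, u_to=oz)
<< -75184
>> kalendar.anchor(d=1872-08-29)
<< 1872-08-29
>> gauge.translate(v=-74, u_from=kB, u_to=MiB)
<< -4625/65536
>> gauge.translate(v=7938, u_from=MB, u_to=kB)
<< 7938000
>> kalendar.weekday()
<< Thursday
>> gauge.translate(v=-53/10, u_from=g, u_to=lb)
<< -530000/45359237
>> kalendar.monthend()
<< 1872-08-31
>> gauge.translate(v=-1523, u_from=MiB, u_to=kB)
<< -199622656/125
>> kalendar.mhop(n=-16)
<< 1871-04-30
>> gauge.translate(v=6863, u_from=oz, u_to=kg)
<< 311300443531/1600000000


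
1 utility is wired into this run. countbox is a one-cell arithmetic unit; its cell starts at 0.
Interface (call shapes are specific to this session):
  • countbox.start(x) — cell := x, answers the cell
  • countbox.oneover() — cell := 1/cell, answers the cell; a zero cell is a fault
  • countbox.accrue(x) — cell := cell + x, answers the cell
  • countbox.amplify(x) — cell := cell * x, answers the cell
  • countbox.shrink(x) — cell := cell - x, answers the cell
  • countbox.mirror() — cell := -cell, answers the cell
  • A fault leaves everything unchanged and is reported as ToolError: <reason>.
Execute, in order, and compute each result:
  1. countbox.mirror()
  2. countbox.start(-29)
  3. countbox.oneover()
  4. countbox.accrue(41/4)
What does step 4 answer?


Answer: 1185/116

Derivation:
Then mirror, and see 0.
I try start passing -29, — result: -29.
Then oneover: -1/29.
Calling accrue passing 41/4, → 1185/116.


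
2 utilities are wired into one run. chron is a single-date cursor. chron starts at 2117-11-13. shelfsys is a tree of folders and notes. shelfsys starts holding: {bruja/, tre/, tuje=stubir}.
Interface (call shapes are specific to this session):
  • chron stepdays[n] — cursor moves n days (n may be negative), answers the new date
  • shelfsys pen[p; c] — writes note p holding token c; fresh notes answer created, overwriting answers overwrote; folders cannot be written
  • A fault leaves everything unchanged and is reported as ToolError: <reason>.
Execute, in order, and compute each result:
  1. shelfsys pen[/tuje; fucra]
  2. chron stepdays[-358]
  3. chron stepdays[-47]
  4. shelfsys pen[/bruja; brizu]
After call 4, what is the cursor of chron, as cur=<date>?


Do: shelfsys pen[p=/tuje; c=fucra]
See: overwrote
Do: chron stepdays[n=-358]
See: 2116-11-20
Do: chron stepdays[n=-47]
See: 2116-10-04
Do: shelfsys pen[p=/bruja; c=brizu]
See: ToolError: is a directory

Answer: cur=2116-10-04


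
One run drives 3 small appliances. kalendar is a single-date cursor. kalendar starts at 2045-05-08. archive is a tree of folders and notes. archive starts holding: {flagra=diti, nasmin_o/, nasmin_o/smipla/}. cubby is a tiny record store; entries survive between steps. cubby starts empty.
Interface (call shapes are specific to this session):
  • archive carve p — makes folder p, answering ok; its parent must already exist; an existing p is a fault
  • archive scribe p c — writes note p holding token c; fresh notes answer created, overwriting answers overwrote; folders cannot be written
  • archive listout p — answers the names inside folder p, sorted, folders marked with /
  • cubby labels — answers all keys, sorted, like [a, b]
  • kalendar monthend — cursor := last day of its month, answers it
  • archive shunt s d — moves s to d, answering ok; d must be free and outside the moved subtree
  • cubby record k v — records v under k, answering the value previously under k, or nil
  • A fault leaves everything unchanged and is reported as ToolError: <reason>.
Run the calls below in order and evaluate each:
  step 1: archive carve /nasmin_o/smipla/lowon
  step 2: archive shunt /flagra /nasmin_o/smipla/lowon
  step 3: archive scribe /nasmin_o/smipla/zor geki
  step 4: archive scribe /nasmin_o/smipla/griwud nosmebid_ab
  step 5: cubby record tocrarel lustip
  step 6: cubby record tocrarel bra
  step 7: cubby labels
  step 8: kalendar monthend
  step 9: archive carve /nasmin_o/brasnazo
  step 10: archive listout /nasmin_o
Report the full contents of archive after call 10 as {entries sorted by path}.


Answer: {flagra=diti, nasmin_o/, nasmin_o/brasnazo/, nasmin_o/smipla/, nasmin_o/smipla/griwud=nosmebid_ab, nasmin_o/smipla/lowon/, nasmin_o/smipla/zor=geki}

Derivation:
;; 1. archive carve(/nasmin_o/smipla/lowon) == ok
;; 2. archive shunt(/flagra, /nasmin_o/smipla/lowon) == ToolError: exists
;; 3. archive scribe(/nasmin_o/smipla/zor, geki) == created
;; 4. archive scribe(/nasmin_o/smipla/griwud, nosmebid_ab) == created
;; 5. cubby record(tocrarel, lustip) == nil
;; 6. cubby record(tocrarel, bra) == lustip
;; 7. cubby labels() == [tocrarel]
;; 8. kalendar monthend() == 2045-05-31
;; 9. archive carve(/nasmin_o/brasnazo) == ok
;; 10. archive listout(/nasmin_o) == [brasnazo/, smipla/]


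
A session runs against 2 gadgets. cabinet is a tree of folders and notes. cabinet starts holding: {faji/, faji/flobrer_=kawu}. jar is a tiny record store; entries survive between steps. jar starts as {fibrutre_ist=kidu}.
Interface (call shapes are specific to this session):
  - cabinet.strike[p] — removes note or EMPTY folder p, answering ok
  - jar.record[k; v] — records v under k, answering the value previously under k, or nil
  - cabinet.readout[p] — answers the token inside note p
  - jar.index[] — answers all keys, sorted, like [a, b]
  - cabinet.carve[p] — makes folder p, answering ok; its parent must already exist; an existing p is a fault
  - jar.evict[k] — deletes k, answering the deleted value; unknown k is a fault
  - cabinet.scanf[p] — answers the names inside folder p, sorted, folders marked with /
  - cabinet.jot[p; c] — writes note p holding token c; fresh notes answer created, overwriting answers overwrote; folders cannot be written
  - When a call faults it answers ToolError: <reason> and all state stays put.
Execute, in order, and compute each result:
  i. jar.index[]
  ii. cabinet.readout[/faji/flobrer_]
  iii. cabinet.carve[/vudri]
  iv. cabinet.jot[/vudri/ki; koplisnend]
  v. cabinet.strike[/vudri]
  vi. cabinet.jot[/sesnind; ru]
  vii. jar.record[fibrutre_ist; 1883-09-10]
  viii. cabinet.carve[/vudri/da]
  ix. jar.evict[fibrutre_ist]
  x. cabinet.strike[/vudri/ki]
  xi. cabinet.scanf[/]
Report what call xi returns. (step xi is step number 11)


Next I call jar.index, yielding [fibrutre_ist].
Calling cabinet.readout on p='/faji/flobrer_', — result: kawu.
I call cabinet.carve on p='/vudri', and observe ok.
I invoke cabinet.jot on p='/vudri/ki', c='koplisnend', and get created.
I call cabinet.strike on p='/vudri', yielding ToolError: not empty.
I call cabinet.jot on p='/sesnind', c='ru', giving created.
Calling jar.record on k='fibrutre_ist', v='1883-09-10', and see kidu.
I invoke cabinet.carve on p='/vudri/da', yielding ok.
I run jar.evict on k='fibrutre_ist': 1883-09-10.
Invoking cabinet.strike on p='/vudri/ki', and observe ok.
Using cabinet.scanf on p='/': [faji/, sesnind, vudri/].

Answer: [faji/, sesnind, vudri/]


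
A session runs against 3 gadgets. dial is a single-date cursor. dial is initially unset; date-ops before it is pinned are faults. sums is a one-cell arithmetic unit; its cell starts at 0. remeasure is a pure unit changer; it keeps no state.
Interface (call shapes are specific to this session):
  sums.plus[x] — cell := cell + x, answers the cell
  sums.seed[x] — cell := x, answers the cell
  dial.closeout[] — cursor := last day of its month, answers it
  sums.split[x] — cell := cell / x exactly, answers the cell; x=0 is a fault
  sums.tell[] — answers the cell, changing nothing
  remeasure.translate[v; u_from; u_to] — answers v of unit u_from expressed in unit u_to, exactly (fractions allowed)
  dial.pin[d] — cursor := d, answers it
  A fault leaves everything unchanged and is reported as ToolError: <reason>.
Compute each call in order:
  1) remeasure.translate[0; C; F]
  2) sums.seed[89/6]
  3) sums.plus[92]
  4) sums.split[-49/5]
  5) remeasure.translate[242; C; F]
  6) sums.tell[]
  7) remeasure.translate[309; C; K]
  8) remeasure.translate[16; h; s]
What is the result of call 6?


Answer: -3205/294

Derivation:
CALL translate[v='0'; u_from='C'; u_to='F']
RET  32
CALL seed[x='89/6']
RET  89/6
CALL plus[x='92']
RET  641/6
CALL split[x='-49/5']
RET  -3205/294
CALL translate[v='242'; u_from='C'; u_to='F']
RET  2338/5
CALL tell[]
RET  -3205/294
CALL translate[v='309'; u_from='C'; u_to='K']
RET  11643/20
CALL translate[v='16'; u_from='h'; u_to='s']
RET  57600


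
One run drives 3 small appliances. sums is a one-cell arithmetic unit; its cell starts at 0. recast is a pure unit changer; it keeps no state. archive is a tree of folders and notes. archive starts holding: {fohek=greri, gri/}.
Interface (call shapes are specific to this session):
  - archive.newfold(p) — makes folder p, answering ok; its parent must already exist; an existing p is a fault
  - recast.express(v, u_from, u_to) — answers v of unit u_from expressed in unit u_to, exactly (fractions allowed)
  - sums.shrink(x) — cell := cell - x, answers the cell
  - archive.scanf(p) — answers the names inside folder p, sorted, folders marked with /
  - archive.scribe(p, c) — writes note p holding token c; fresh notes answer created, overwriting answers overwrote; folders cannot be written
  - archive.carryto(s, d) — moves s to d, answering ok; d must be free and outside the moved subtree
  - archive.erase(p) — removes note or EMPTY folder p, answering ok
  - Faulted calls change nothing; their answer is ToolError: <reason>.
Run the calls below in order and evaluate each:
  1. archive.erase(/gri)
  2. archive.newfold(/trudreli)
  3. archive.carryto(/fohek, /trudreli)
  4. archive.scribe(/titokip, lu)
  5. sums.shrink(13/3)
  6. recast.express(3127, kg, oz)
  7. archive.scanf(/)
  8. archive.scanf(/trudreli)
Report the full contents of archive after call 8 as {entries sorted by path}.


Answer: {fohek=greri, titokip=lu, trudreli/}

Derivation:
! 1. archive.erase(/gri) -> ok
! 2. archive.newfold(/trudreli) -> ok
! 3. archive.carryto(/fohek, /trudreli) -> ToolError: exists
! 4. archive.scribe(/titokip, lu) -> created
! 5. sums.shrink(13/3) -> -13/3
! 6. recast.express(3127, kg, oz) -> 5003200000000/45359237
! 7. archive.scanf(/) -> [fohek, titokip, trudreli/]
! 8. archive.scanf(/trudreli) -> []


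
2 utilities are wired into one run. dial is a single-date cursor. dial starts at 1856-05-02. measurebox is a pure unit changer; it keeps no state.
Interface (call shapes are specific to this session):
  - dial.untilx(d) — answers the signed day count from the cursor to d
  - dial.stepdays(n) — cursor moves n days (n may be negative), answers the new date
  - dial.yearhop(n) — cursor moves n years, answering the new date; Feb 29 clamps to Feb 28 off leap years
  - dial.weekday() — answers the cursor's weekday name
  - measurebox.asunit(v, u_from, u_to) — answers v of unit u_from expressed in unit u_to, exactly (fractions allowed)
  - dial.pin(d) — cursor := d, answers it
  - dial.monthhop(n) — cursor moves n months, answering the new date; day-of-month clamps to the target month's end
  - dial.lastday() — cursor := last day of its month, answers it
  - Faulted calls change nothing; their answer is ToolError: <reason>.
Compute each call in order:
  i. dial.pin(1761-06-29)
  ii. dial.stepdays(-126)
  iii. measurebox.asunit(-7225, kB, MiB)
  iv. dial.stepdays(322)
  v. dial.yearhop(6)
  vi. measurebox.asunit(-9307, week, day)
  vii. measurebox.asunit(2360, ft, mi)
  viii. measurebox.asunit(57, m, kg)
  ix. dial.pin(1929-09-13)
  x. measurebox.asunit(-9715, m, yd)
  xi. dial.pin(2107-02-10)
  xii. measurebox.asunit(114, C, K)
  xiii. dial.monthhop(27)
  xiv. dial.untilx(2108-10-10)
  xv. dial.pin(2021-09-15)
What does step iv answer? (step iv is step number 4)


I use dial.pin(1761-06-29), yielding 1761-06-29.
I call dial.stepdays(-126), giving 1761-02-23.
I run measurebox.asunit(-7225, kB, MiB), — result: -903125/131072.
I call dial.stepdays(322), and see 1762-01-11.
Using dial.yearhop(6), and see 1768-01-11.
I invoke measurebox.asunit(-9307, week, day), and see -65149.
Then measurebox.asunit(2360, ft, mi), and see 59/132.
Now I run measurebox.asunit(57, m, kg), and get ToolError: incompatible units.
Next I call dial.pin(1929-09-13), and see 1929-09-13.
I run measurebox.asunit(-9715, m, yd), and observe -12143750/1143.
I invoke dial.pin(2107-02-10), giving 2107-02-10.
Calling measurebox.asunit(114, C, K), yielding 7743/20.
Now I run dial.monthhop(27), which returns 2109-05-10.
I call dial.untilx(2108-10-10), and see -212.
I invoke dial.pin(2021-09-15), which returns 2021-09-15.

Answer: 1762-01-11


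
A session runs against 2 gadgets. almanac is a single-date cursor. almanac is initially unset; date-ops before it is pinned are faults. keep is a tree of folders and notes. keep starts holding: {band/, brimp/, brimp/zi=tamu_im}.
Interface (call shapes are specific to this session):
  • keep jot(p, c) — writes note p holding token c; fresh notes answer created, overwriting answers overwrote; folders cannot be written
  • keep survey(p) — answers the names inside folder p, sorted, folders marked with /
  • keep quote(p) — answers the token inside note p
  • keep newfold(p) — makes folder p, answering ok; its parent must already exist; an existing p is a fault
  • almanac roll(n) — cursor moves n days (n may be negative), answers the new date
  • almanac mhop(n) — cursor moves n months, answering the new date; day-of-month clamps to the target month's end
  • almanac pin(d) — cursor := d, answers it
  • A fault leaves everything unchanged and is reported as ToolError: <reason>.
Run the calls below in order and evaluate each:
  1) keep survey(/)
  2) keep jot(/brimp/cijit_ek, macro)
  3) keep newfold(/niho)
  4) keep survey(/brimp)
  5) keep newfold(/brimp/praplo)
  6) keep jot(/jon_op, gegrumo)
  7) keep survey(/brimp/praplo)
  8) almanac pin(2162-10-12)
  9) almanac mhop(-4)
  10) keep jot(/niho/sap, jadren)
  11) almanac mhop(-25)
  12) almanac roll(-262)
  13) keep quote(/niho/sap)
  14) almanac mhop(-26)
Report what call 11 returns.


==> keep survey(p=/)
<== [band/, brimp/]
==> keep jot(p=/brimp/cijit_ek, c=macro)
<== created
==> keep newfold(p=/niho)
<== ok
==> keep survey(p=/brimp)
<== [cijit_ek, zi]
==> keep newfold(p=/brimp/praplo)
<== ok
==> keep jot(p=/jon_op, c=gegrumo)
<== created
==> keep survey(p=/brimp/praplo)
<== []
==> almanac pin(d=2162-10-12)
<== 2162-10-12
==> almanac mhop(n=-4)
<== 2162-06-12
==> keep jot(p=/niho/sap, c=jadren)
<== created
==> almanac mhop(n=-25)
<== 2160-05-12
==> almanac roll(n=-262)
<== 2159-08-24
==> keep quote(p=/niho/sap)
<== jadren
==> almanac mhop(n=-26)
<== 2157-06-24

Answer: 2160-05-12


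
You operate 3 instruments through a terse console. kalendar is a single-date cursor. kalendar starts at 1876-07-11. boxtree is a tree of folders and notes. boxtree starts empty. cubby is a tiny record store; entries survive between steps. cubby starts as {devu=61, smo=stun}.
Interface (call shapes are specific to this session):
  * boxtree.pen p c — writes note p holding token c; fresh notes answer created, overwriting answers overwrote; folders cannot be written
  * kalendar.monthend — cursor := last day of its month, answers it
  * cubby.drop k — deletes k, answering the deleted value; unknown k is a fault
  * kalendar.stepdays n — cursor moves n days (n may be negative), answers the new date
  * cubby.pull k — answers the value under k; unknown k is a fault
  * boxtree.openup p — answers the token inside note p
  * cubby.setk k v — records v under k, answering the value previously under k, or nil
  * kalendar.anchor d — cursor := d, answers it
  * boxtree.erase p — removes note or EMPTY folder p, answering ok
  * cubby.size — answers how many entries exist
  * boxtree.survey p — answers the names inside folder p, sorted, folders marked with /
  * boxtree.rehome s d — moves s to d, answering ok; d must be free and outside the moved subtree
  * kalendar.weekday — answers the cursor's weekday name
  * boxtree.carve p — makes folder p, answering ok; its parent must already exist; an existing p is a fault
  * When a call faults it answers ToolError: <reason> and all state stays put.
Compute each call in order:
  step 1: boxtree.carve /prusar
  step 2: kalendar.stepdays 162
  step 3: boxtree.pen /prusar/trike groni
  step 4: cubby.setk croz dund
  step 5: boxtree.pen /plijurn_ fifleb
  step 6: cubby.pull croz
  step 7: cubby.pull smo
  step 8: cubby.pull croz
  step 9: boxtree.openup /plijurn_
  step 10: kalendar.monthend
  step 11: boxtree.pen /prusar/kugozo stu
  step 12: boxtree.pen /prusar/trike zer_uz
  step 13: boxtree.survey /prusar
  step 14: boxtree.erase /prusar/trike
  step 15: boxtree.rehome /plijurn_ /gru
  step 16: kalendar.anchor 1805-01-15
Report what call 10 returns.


CALL boxtree.carve[p='/prusar']
RET  ok
CALL kalendar.stepdays[n='162']
RET  1876-12-20
CALL boxtree.pen[p='/prusar/trike'; c='groni']
RET  created
CALL cubby.setk[k='croz'; v='dund']
RET  nil
CALL boxtree.pen[p='/plijurn_'; c='fifleb']
RET  created
CALL cubby.pull[k='croz']
RET  dund
CALL cubby.pull[k='smo']
RET  stun
CALL cubby.pull[k='croz']
RET  dund
CALL boxtree.openup[p='/plijurn_']
RET  fifleb
CALL kalendar.monthend[]
RET  1876-12-31
CALL boxtree.pen[p='/prusar/kugozo'; c='stu']
RET  created
CALL boxtree.pen[p='/prusar/trike'; c='zer_uz']
RET  overwrote
CALL boxtree.survey[p='/prusar']
RET  [kugozo, trike]
CALL boxtree.erase[p='/prusar/trike']
RET  ok
CALL boxtree.rehome[s='/plijurn_'; d='/gru']
RET  ok
CALL kalendar.anchor[d='1805-01-15']
RET  1805-01-15

Answer: 1876-12-31


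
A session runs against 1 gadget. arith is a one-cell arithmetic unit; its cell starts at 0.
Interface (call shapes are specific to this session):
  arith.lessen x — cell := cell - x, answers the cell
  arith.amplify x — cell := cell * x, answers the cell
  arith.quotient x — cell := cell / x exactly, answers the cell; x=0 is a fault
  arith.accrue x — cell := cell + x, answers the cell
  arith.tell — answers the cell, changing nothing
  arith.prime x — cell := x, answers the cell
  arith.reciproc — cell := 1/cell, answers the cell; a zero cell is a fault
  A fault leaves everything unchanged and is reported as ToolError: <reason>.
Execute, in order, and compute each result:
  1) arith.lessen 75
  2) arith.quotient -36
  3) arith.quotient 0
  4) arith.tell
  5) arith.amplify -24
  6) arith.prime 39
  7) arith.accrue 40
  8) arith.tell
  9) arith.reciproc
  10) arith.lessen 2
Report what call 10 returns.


Answer: -157/79

Derivation:
Next I call lessen passing x: 75, and get -75.
Then quotient passing x: -36, giving 25/12.
Using quotient passing x: 0, — result: ToolError: division by zero.
Next I call tell(), which returns 25/12.
I call amplify passing x: -24: -50.
I call prime passing x: 39, which returns 39.
Invoking accrue passing x: 40, and observe 79.
Next I call tell, which returns 79.
I call reciproc, → 1/79.
I try lessen passing x: 2, yielding -157/79.


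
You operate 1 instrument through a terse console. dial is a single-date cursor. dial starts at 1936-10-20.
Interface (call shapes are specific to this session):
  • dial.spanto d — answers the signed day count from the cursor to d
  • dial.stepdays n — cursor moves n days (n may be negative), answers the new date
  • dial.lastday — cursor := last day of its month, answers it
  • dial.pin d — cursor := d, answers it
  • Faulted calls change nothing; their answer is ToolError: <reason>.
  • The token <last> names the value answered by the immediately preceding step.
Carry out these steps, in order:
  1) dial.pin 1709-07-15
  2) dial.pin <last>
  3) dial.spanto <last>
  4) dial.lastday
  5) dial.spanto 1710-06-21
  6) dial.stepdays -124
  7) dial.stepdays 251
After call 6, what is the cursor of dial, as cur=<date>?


Calling dial.pin(d=1709-07-15), and see 1709-07-15.
Using dial.pin(d=<last>), which returns 1709-07-15.
I run dial.spanto(d=<last>), → 0.
Invoking dial.lastday, and observe 1709-07-31.
I use dial.spanto(d=1710-06-21), yielding 325.
Then dial.stepdays(n=-124), → 1709-03-29.
Now I run dial.stepdays(n=251), giving 1709-12-05.

Answer: cur=1709-03-29


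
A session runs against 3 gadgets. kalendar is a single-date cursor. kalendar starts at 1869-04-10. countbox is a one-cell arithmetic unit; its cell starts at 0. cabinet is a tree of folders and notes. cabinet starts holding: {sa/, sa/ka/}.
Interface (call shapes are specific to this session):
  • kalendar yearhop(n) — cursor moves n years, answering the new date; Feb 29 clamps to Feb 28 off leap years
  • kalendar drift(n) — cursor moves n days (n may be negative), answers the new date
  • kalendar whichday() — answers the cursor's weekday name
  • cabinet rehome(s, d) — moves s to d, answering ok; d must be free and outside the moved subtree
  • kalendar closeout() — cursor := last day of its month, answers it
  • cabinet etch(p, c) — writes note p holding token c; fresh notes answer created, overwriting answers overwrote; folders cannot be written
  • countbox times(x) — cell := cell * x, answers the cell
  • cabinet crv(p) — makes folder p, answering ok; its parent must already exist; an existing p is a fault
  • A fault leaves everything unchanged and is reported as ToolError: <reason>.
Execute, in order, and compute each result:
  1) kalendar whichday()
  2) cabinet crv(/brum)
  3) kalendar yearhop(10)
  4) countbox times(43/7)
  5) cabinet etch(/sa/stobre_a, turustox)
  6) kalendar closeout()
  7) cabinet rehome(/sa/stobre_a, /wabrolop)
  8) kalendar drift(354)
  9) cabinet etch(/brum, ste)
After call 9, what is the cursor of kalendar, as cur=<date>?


Next I call kalendar whichday, and get Saturday.
I try cabinet crv passing p: /brum, and observe ok.
I invoke kalendar yearhop passing n: 10, which returns 1879-04-10.
Now I run countbox times passing x: 43/7, and observe 0.
I invoke cabinet etch passing p: /sa/stobre_a, c: turustox, and get created.
I try kalendar closeout: 1879-04-30.
I use cabinet rehome passing s: /sa/stobre_a, d: /wabrolop: ok.
Calling kalendar drift passing n: 354: 1880-04-18.
Using cabinet etch passing p: /brum, c: ste, yielding ToolError: is a directory.

Answer: cur=1880-04-18


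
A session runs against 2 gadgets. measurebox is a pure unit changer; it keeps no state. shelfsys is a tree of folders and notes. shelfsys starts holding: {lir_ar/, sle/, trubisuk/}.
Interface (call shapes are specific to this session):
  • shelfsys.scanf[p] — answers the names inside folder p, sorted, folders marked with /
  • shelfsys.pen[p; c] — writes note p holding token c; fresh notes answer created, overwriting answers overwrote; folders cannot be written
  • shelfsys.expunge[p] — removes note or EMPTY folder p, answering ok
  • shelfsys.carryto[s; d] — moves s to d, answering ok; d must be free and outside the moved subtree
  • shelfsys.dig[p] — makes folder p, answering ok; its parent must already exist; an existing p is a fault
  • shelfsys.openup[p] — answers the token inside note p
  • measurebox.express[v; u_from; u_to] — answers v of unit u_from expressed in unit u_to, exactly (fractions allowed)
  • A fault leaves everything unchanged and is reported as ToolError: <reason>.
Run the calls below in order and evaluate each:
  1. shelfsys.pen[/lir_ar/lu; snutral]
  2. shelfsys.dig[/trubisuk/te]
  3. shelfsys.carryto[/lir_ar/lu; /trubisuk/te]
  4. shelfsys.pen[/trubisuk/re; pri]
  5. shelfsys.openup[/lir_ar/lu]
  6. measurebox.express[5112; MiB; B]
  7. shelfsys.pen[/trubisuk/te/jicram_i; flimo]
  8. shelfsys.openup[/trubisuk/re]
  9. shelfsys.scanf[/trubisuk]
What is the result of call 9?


·→ shelfsys.pen(p→/lir_ar/lu, c→snutral)
·← created
·→ shelfsys.dig(p→/trubisuk/te)
·← ok
·→ shelfsys.carryto(s→/lir_ar/lu, d→/trubisuk/te)
·← ToolError: exists
·→ shelfsys.pen(p→/trubisuk/re, c→pri)
·← created
·→ shelfsys.openup(p→/lir_ar/lu)
·← snutral
·→ measurebox.express(v→5112, u_from→MiB, u_to→B)
·← 5360320512
·→ shelfsys.pen(p→/trubisuk/te/jicram_i, c→flimo)
·← created
·→ shelfsys.openup(p→/trubisuk/re)
·← pri
·→ shelfsys.scanf(p→/trubisuk)
·← [re, te/]

Answer: [re, te/]


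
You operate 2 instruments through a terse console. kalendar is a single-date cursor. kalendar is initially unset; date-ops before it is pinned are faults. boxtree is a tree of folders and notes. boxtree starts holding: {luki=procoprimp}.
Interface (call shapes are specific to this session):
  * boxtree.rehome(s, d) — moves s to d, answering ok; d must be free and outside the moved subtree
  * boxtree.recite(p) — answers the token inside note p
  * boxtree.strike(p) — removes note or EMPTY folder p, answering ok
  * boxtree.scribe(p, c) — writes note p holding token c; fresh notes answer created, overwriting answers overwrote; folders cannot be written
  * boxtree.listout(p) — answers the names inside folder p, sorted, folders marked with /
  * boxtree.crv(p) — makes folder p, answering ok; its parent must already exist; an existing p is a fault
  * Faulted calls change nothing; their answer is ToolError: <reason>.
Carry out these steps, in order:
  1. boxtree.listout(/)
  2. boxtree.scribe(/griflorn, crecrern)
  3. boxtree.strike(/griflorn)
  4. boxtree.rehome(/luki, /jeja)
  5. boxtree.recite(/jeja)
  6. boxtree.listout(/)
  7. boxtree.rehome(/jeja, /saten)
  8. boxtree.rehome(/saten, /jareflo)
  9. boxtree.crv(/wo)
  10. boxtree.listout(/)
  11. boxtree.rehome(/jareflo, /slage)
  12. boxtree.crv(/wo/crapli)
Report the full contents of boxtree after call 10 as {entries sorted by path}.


Do: boxtree.listout[/]
See: [luki]
Do: boxtree.scribe[/griflorn; crecrern]
See: created
Do: boxtree.strike[/griflorn]
See: ok
Do: boxtree.rehome[/luki; /jeja]
See: ok
Do: boxtree.recite[/jeja]
See: procoprimp
Do: boxtree.listout[/]
See: [jeja]
Do: boxtree.rehome[/jeja; /saten]
See: ok
Do: boxtree.rehome[/saten; /jareflo]
See: ok
Do: boxtree.crv[/wo]
See: ok
Do: boxtree.listout[/]
See: [jareflo, wo/]
Do: boxtree.rehome[/jareflo; /slage]
See: ok
Do: boxtree.crv[/wo/crapli]
See: ok

Answer: {jareflo=procoprimp, wo/}


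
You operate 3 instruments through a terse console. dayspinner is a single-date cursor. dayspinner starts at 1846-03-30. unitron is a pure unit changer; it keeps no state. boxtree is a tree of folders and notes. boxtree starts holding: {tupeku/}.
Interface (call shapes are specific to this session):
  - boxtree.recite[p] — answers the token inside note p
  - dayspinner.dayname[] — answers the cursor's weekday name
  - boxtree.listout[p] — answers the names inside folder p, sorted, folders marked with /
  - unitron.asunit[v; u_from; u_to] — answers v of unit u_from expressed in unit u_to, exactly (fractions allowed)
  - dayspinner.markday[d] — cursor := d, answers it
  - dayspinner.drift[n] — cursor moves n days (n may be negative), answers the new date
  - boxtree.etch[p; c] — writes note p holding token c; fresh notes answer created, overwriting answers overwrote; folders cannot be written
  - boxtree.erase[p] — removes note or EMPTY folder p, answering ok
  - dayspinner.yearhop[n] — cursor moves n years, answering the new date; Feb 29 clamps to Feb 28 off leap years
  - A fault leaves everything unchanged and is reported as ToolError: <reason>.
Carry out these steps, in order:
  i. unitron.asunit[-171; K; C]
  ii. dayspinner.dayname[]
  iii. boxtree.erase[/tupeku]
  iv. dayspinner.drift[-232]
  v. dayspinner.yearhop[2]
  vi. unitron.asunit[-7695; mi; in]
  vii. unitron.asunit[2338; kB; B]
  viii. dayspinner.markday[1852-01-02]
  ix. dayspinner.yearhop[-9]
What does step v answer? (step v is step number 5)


Answer: 1847-08-10

Derivation:
// 1. unitron.asunit(v=-171, u_from=K, u_to=C) -> -8883/20
// 2. dayspinner.dayname() -> Monday
// 3. boxtree.erase(p=/tupeku) -> ok
// 4. dayspinner.drift(n=-232) -> 1845-08-10
// 5. dayspinner.yearhop(n=2) -> 1847-08-10
// 6. unitron.asunit(v=-7695, u_from=mi, u_to=in) -> -487555200
// 7. unitron.asunit(v=2338, u_from=kB, u_to=B) -> 2338000
// 8. dayspinner.markday(d=1852-01-02) -> 1852-01-02
// 9. dayspinner.yearhop(n=-9) -> 1843-01-02


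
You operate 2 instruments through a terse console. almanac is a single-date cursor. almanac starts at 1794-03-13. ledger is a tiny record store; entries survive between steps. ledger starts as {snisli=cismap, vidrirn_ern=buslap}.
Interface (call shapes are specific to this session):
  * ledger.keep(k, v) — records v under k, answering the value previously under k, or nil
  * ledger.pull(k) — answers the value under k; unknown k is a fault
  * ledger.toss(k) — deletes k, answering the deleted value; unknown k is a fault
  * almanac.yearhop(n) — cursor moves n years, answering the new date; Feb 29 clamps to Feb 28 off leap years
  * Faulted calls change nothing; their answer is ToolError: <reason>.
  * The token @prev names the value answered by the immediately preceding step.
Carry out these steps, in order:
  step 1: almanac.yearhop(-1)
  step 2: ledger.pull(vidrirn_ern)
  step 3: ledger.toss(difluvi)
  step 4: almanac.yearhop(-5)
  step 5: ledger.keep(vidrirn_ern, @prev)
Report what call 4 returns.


Answer: 1788-03-13

Derivation:
→ yearhop(-1)
← 1793-03-13
→ pull(vidrirn_ern)
← buslap
→ toss(difluvi)
← ToolError: no such key difluvi
→ yearhop(-5)
← 1788-03-13
→ keep(vidrirn_ern, @prev)
← buslap
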